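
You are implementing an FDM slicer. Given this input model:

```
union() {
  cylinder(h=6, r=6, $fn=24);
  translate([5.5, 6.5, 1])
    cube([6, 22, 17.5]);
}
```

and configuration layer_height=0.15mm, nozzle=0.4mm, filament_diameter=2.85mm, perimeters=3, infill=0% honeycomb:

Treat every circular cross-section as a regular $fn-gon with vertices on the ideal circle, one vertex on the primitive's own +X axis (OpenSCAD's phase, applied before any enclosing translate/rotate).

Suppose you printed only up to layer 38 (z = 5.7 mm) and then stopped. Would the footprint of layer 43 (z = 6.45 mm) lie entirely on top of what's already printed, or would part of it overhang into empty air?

Compare the two slices. At z = 5.7: the cylinder: section is a regular 24-gon, circumradius r=6 (area = (24/2)·6.000²·sin(360°/24) = 111.81 mm²); the cube at (5.5, 6.5) (footprint 6×22) is included at this height (area 132.00 mm²); Combining (union): the 2 present regions are separate (no shared area or edge), so areas and boundary lengths simply add and each stays a separate island — area = 243.81 mm². At z = 6.45: the cylinder is absent (z outside [0, 6]); the cube at (5.5, 6.5) (footprint 6×22) is included at this height (area 132.00 mm²); Merging all regions: only the 6×22 cube at (5.5, 6.5) is present, so the union is just that shape — area = 132.00 mm². Checking containment: the cross-section at z = 6.45 is a subset of the cross-section at z = 5.7.

entirely on top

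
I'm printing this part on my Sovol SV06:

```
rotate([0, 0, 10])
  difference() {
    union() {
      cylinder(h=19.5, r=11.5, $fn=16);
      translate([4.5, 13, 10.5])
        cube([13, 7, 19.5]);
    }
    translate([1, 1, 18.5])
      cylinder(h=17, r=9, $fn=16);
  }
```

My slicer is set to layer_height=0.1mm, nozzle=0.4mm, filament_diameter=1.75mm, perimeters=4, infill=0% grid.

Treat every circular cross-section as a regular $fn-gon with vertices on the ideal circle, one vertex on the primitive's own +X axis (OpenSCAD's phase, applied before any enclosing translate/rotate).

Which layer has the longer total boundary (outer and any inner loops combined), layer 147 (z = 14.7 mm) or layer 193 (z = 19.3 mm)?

Layer 147 (z = 14.7): the r=11.5 cylinder contributes a regular 16-gon of circumradius 11.5 (perimeter = 2·16·11.500·sin(180°/16) = 71.79 mm); the 13×7 cube at (4.5, 13) contributes its full rectangle (perimeter 40.00 mm); Taking the union: the 2 present regions are separate (no shared area or edge), so areas and boundary lengths simply add and each stays a separate island — boundary = 111.79 mm; the cylinder at (1, 1) is not intersected at this z (z outside [18.5, 35.5]); Subtracting the remaining from the first: none of the subtracted shapes is present at this height, so the result so far is unchanged — boundary = 111.79 mm; (rotated 10° about Z; rotation is an isometry so areas/perimeters/island counts are preserved). So its perimeter = 111.79 mm. Layer 193 (z = 19.3): the cylinder: section is a regular 16-gon, circumradius r=11.5 (perimeter = 2·16·11.500·sin(180°/16) = 71.79 mm); the 13×7 cube at (4.5, 13) contributes its full rectangle (perimeter 40.00 mm); Combining (union): the 2 present regions are separate (no shared area or edge), so areas and boundary lengths simply add and each stays a separate island — boundary = 111.79 mm; the cylinder at (1, 1): section is a regular 16-gon, circumradius r=9 (perimeter = 2·16·9.000·sin(180°/16) = 56.19 mm); Subtracting the remaining from the first: starting from that combined region, the r=9 cylinder at (1, 1) lies wholly inside it (removes its full 247.98 mm² and its 56.19 mm outline becomes a hole wall) — boundary (outer + 1 inner loop) = 167.98 mm; (whole slice rotated 10° about Z — lengths, areas and connectivity unchanged). So its perimeter = 167.98 mm. Layer 193 is larger (167.98 vs 111.79 mm).

layer 193 (z = 19.3 mm)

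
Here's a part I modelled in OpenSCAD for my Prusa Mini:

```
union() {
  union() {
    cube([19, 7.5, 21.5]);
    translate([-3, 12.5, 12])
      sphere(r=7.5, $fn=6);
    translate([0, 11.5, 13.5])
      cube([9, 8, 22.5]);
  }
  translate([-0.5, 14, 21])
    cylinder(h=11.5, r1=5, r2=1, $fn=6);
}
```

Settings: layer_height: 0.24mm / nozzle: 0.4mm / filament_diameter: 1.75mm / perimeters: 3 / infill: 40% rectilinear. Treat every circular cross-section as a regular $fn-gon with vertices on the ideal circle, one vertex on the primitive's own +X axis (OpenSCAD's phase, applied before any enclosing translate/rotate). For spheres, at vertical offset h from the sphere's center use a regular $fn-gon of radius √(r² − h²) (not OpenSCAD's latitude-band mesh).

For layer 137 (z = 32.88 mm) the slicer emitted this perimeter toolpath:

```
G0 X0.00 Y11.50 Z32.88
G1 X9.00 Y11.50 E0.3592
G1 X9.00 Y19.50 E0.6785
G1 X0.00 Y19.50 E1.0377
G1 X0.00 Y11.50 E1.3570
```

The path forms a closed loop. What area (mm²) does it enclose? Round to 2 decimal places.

Apply the shoelace formula to the sequence of (X, Y) vertices; enclosed area = 72.00 mm².

72.00 mm²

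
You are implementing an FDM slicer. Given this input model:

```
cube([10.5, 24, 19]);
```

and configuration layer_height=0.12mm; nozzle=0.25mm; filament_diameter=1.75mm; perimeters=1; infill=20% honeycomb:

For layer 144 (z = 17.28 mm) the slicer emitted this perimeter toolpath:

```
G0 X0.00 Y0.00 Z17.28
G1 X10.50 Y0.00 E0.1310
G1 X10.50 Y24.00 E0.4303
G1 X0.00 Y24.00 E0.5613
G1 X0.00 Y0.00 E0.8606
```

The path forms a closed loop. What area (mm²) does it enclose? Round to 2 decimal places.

Apply the shoelace formula to the sequence of (X, Y) vertices; enclosed area = 252.00 mm².

252.00 mm²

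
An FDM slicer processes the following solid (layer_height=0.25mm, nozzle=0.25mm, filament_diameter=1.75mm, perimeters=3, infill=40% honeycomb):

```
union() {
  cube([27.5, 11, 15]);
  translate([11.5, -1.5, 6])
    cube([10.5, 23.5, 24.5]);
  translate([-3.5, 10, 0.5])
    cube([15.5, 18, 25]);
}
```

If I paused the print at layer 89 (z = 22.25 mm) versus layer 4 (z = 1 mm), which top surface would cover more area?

Layer 89 (z = 22.25): the cube is absent (z outside [0, 15]); the cube at (11.5, -1.5) is present — its section is the full 10.5×23.5 rectangle (area 246.75 mm²); the 15.5×18 cube at (-3.5, 10) contributes its full rectangle (area 279.00 mm²); Combining (union): the regions partially overlap — summed areas 525.75 mm² minus the doubly-counted overlap 6.00 mm² gives 519.75 mm² — area = 519.75 mm². So its area = 519.75 mm². Layer 4 (z = 1): the cube (footprint 27.5×11) is included at this height (area 302.50 mm²); the cube at (11.5, -1.5) does not reach this height (z outside [6, 30.5]); the cube at (-3.5, 10) is present — its section is the full 15.5×18 rectangle (area 279.00 mm²); Combining (union): the regions partially overlap — summed areas 581.50 mm² minus the doubly-counted overlap 12.00 mm² gives 569.50 mm² — area = 569.50 mm². So its area = 569.50 mm². Layer 4 is larger (569.50 vs 519.75 mm²).

layer 4 (z = 1 mm)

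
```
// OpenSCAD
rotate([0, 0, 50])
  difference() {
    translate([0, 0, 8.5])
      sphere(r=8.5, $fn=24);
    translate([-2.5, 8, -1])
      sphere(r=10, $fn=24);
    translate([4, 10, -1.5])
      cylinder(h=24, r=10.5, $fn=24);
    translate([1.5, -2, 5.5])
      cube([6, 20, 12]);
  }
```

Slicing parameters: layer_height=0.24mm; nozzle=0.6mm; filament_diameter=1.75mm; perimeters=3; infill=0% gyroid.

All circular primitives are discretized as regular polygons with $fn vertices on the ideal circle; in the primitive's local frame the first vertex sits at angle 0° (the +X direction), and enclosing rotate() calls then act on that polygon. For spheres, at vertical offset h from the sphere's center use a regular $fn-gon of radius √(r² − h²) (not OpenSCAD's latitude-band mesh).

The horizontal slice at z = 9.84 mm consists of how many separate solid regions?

At z = 9.84 mm: the r=8.5 sphere contributes a regular 24-gon of circumradius √(8.5²−1.34²) = 8.394; the sphere at (-2.5, 8) does not reach this height (|z−center|=10.840 > r=10); the cylinder at (4, 10): section is a regular 24-gon, circumradius r=10.5; the 6×20 cube at (1.5, -2) contributes its full rectangle; After the difference (first − rest): starting from the r=8.5 sphere, the r=10.5 cylinder at (4, 10) partially overlaps it — only the 85.48 mm² overlap (of its 342.42 mm²) is removed, clipping the outline; the 6×20 cube at (1.5, -2) partially overlaps it — only the 10.30 mm² overlap (of its 120.00 mm²) is removed, clipping the outline — 1 connected region; (rotated 50° about Z; rotation is an isometry so areas/perimeters/island counts are preserved). The result has 1 disconnected region.

1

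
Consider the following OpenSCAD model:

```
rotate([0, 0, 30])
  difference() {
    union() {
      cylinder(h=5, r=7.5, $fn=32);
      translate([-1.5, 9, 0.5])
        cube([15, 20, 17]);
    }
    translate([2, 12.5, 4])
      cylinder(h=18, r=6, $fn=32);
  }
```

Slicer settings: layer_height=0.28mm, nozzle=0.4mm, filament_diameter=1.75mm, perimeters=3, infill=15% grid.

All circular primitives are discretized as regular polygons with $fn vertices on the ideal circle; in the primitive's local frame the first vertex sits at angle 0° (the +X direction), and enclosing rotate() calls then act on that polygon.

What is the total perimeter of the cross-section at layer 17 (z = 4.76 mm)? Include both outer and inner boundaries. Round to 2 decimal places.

117.28 mm

At z = 4.76 mm: the r=7.5 cylinder contributes a regular 32-gon of circumradius 7.5 (perimeter = 2·32·7.500·sin(180°/32) = 47.05 mm); the cube at (-1.5, 9) is present — its section is the full 15×20 rectangle (perimeter 70.00 mm); Taking the union: the 2 present regions are separate (no shared area or edge), so areas and boundary lengths simply add and each stays a separate island — boundary = 117.05 mm; the cylinder at (2, 12.5): section is a regular 32-gon, circumradius r=6 (perimeter = 2·32·6.000·sin(180°/32) = 37.64 mm); Taking the first minus the rest: starting from that combined region, the r=6 cylinder at (2, 12.5) partially overlaps it — only the 82.11 mm² overlap (of its 112.37 mm²) is removed, clipping the outline — boundary = 117.28 mm; (rotated 30° about Z; rotation is an isometry so areas/perimeters/island counts are preserved). Overall, the cross-section has 2 separate islands. Total boundary length (outer) = 117.28 mm.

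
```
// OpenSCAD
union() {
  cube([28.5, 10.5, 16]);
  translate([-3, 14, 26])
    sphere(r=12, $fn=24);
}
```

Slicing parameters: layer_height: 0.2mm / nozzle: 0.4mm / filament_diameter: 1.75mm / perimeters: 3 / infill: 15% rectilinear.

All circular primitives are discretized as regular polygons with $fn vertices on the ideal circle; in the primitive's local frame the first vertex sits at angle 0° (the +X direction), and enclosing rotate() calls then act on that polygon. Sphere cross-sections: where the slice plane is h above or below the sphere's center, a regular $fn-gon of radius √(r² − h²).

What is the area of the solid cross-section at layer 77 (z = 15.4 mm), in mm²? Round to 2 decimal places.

396.60 mm²

At z = 15.4 mm: the 28.5×10.5 cube contributes its full rectangle (area 299.25 mm²); the r=12 sphere at (-3, 14) contributes a regular 24-gon of circumradius √(12²−10.6²) = 5.625 (area = (24/2)·5.625²·sin(360°/24) = 98.27 mm²); Taking the union: the regions partially overlap — summed areas 397.52 mm² minus the doubly-counted overlap 0.92 mm² gives 396.60 mm² — area = 396.60 mm². Overall, the cross-section is a single solid region. Net area = 396.60 mm².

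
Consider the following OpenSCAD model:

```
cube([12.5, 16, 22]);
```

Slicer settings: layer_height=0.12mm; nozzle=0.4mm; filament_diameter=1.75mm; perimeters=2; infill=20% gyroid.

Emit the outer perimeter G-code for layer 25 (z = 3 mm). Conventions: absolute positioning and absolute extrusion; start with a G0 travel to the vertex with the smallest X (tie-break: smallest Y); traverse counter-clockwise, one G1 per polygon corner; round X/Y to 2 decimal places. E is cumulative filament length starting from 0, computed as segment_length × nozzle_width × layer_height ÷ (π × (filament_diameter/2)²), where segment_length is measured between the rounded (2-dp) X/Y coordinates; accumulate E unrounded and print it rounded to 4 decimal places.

At z = 3 mm: the cube is present — its section is the full 12.5×16 rectangle. The outline is a single polygon with 4 vertices. Extrusion per mm of travel: 0.4 × 0.12 / (π × 0.875²) = 0.019956. Accumulating E over each segment gives final E = 1.1375.

G0 X0.00 Y0.00 Z3.00
G1 X12.50 Y0.00 E0.2495
G1 X12.50 Y16.00 E0.5687
G1 X0.00 Y16.00 E0.8182
G1 X0.00 Y0.00 E1.1375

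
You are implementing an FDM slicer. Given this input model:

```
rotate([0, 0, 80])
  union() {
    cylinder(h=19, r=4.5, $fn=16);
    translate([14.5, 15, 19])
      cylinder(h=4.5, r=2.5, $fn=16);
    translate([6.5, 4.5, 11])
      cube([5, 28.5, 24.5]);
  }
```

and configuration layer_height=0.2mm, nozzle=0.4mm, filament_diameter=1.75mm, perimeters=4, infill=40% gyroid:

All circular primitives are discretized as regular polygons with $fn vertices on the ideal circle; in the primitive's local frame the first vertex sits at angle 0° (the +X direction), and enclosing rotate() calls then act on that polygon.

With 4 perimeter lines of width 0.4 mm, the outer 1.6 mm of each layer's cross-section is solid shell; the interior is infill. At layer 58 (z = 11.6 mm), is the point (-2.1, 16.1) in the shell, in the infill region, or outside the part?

At z = 11.6 mm: the r=4.5 cylinder contributes a regular 16-gon of circumradius 4.5; the cylinder at (14.5, 15) does not reach this height (z outside [19, 23.5]); the cube at (6.5, 4.5) (footprint 5×28.5) is included at this height; Combining (union): the 2 present regions are separate (no shared area or edge), so areas and boundary lengths simply add and each stays a separate island — 2 connected regions; (rotated 80° about Z; rotation is an isometry so areas/perimeters/island counts are preserved). Overall, the cross-section has 2 separate islands. Undo the 80° rotation: the query point maps to (15.491, 4.864) in the un-rotated model frame. The nearest boundary edge runs (11.50, 33.00)→(11.50, 4.50); distance from the point to it = 3.99 mm. The point is not inside any of the regions above, so it lies outside the cross-section (3.99 mm from the nearest boundary).

outside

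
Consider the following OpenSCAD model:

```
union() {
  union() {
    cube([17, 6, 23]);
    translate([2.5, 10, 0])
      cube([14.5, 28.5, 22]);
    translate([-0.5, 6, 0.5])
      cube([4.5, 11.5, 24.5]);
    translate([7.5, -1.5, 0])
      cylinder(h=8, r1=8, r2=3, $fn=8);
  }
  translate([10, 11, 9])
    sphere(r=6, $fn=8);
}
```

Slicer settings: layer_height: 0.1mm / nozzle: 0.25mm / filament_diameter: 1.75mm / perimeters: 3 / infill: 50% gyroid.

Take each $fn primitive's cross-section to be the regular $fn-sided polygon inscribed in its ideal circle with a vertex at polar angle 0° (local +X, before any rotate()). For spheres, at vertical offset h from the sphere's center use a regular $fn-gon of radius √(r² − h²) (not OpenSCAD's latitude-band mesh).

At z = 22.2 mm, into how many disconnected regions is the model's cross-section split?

At z = 22.2 mm: the 17×6 cube contributes its full rectangle; the cube at (2.5, 10) is absent (z outside [0, 22]); the cube at (-0.5, 6) (footprint 4.5×11.5) is included at this height; the cone at (7.5, -1.5) does not reach this height (z outside [0, 8]); Combining (union): the 2 present regions share edge segments without overlapping in area, so areas simply add but the touching pieces fuse into one outline (the shared edge portions become interior and drop out of the boundary) — 1 connected region; the sphere at (10, 11) is absent (|z−center|=13.200 > r=6); Taking the union: only the result so far is present, so the union is just that shape — 1 connected region. The result has 1 disconnected region.

1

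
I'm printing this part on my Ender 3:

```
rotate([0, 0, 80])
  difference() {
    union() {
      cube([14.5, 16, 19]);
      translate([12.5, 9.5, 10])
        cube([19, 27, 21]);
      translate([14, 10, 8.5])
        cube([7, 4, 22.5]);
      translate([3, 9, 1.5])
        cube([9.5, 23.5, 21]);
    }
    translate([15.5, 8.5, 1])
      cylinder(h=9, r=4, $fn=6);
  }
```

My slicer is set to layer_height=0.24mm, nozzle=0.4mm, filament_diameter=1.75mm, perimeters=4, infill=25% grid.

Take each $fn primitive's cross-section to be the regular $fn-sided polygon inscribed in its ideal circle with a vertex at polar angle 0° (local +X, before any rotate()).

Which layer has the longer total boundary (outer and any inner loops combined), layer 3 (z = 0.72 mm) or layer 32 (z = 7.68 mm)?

layer 32 (z = 7.68 mm)

Layer 3 (z = 0.72): the 14.5×16 cube contributes its full rectangle (perimeter 61.00 mm); the cube at (12.5, 9.5) is not intersected at this z (z outside [10, 31]); the cube at (14, 10) is not intersected at this z (z outside [8.5, 31]); the cube at (3, 9) is absent (z outside [1.5, 22.5]); Merging all regions: only the 14.5×16 cube is present, so the union is just that shape — boundary = 61.00 mm; the cylinder at (15.5, 8.5) is absent (z outside [1, 10]); Taking the first minus the rest: none of the subtracted shapes is present at this height, so that combined region is unchanged — boundary = 61.00 mm; (rotated 80° about Z; rotation is an isometry so areas/perimeters/island counts are preserved). So its perimeter = 61.00 mm. Layer 32 (z = 7.68): the cube (footprint 14.5×16) is included at this height (perimeter 61.00 mm); the cube at (12.5, 9.5) is not intersected at this z (z outside [10, 31]); the cube at (14, 10) is not intersected at this z (z outside [8.5, 31]); the cube at (3, 9) is present — its section is the full 9.5×23.5 rectangle (perimeter 66.00 mm); Merging all regions: the regions partially overlap (shared area 66.50 mm²), so the edge portions inside another operand are dropped and the merged outline is re-measured after clipping — boundary = 94.00 mm; the r=4 cylinder at (15.5, 8.5) contributes a regular 6-gon of circumradius 4 (perimeter = 2·6·4.000·sin(180°/6) = 24.00 mm); After the difference (first − rest): starting from that combined region, the r=4 cylinder at (15.5, 8.5) partially overlaps it — only the 13.86 mm² overlap (of its 41.57 mm²) is removed, clipping the outline — boundary = 97.07 mm; (rotated 80° about Z; rotation is an isometry so areas/perimeters/island counts are preserved). So its perimeter = 97.07 mm. Layer 32 is larger (97.07 vs 61.00 mm).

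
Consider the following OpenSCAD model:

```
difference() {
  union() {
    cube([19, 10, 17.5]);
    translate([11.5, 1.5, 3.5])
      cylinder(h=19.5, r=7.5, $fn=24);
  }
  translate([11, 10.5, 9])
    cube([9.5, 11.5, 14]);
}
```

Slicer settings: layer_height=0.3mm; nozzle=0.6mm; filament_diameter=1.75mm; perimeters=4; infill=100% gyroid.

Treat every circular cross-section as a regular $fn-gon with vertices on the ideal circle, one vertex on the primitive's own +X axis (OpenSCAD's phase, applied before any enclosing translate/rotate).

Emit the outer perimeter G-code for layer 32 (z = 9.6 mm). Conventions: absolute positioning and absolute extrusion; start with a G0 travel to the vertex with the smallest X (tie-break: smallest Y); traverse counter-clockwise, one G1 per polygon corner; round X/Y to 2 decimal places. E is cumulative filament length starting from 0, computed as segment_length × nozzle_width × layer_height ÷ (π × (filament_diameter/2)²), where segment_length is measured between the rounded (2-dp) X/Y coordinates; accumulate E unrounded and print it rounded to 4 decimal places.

G0 X0.00 Y0.00 Z9.60
G1 X4.20 Y0.00 E0.3143
G1 X4.26 Y-0.44 E0.3475
G1 X5.00 Y-2.25 E0.4939
G1 X6.20 Y-3.80 E0.6406
G1 X7.75 Y-5.00 E0.7873
G1 X9.56 Y-5.74 E0.9336
G1 X11.50 Y-6.00 E1.0801
G1 X13.44 Y-5.74 E1.2266
G1 X15.25 Y-5.00 E1.3729
G1 X16.80 Y-3.80 E1.5196
G1 X18.00 Y-2.25 E1.6663
G1 X18.74 Y-0.44 E1.8126
G1 X18.80 Y0.00 E1.8458
G1 X19.00 Y0.00 E1.8608
G1 X19.00 Y10.00 E2.6092
G1 X0.00 Y10.00 E4.0310
G1 X0.00 Y0.00 E4.7794

At z = 9.6 mm: the cube (footprint 19×10) is included at this height; the r=7.5 cylinder at (11.5, 1.5) gives a regular 24-gon of circumradius 7.5 (constant along its height); Taking the union: the regions partially overlap (shared area 109.56 mm²), so overlapping operands fuse into one piece — 1 connected region; the cube at (11, 10.5) (footprint 9.5×11.5) is included at this height; Taking the first minus the rest: starting from the result so far, the 9.5×11.5 cube at (11, 10.5) misses the remaining region (no effect) — 1 connected region. The outline is a single polygon with 17 vertices. Extrusion per mm of travel: 0.6 × 0.3 / (π × 0.875²) = 0.074835. Accumulating E over each segment gives final E = 4.7794.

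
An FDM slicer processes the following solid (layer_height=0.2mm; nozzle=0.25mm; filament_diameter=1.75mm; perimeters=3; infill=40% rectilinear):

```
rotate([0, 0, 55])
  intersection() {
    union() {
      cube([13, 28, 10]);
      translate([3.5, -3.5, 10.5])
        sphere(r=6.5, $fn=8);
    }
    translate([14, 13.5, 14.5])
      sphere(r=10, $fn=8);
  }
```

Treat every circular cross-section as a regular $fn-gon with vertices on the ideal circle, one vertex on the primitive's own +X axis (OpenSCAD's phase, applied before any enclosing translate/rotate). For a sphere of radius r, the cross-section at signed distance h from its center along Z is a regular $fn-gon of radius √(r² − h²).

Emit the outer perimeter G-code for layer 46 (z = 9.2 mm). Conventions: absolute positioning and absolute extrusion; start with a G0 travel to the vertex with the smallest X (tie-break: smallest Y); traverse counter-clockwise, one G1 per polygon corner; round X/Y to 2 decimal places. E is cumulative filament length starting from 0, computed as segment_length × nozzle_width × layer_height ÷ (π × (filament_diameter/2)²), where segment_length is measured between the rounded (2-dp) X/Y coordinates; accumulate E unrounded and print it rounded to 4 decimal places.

G0 X-11.38 Y17.74 Z9.20
G1 X-7.89 Y12.27 E0.1349
G1 X-1.56 Y10.86 E0.2697
G1 X3.01 Y13.77 E0.3823
G1 X-10.21 Y23.02 E0.7177
G1 X-11.38 Y17.74 E0.8301

At z = 9.2 mm: the 13×28 cube contributes its full rectangle; the r=6.5 sphere at (3.5, -3.5) slices to a regular 8-gon of circumradius 6.369 (√(r²−h²) with h=1.3 from center); Combining (union): the regions partially overlap (shared area 16.43 mm²), so overlapping operands fuse into one piece — 1 connected region; the r=10 sphere at (14, 13.5) contributes a regular 8-gon of circumradius √(10²−5.3²) = 8.480; After intersecting: the r=10 sphere at (14, 13.5) partially overlaps the result so far; clipping to the common part keeps 85.15 mm² — 1 connected region; (rotated 55° about Z; rotation is an isometry so areas/perimeters/island counts are preserved). The outline is a single polygon with 5 vertices. Extrusion per mm of travel: 0.25 × 0.2 / (π × 0.875²) = 0.020788. Accumulating E over each segment gives final E = 0.8301.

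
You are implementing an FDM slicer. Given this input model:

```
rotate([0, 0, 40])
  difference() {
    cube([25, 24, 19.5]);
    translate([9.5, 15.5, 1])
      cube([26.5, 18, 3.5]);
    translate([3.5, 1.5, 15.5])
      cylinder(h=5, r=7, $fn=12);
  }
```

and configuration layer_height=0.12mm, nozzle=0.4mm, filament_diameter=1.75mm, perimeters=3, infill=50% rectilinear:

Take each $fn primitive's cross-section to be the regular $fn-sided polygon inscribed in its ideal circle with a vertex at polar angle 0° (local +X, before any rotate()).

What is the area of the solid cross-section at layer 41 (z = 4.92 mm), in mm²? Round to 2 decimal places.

600.00 mm²

At z = 4.92 mm: the 25×24 cube contributes its full rectangle (area 600.00 mm²); the cube at (9.5, 15.5) does not reach this height (z outside [1, 4.5]); the cylinder at (3.5, 1.5) does not reach this height (z outside [15.5, 20.5]); Subtracting the remaining from the first: none of the subtracted shapes is present at this height, so the 25×24 cube is unchanged — area = 600.00 mm²; (whole slice rotated 40° about Z — lengths, areas and connectivity unchanged). Overall, the cross-section is a single solid region. Net area = 600.00 mm².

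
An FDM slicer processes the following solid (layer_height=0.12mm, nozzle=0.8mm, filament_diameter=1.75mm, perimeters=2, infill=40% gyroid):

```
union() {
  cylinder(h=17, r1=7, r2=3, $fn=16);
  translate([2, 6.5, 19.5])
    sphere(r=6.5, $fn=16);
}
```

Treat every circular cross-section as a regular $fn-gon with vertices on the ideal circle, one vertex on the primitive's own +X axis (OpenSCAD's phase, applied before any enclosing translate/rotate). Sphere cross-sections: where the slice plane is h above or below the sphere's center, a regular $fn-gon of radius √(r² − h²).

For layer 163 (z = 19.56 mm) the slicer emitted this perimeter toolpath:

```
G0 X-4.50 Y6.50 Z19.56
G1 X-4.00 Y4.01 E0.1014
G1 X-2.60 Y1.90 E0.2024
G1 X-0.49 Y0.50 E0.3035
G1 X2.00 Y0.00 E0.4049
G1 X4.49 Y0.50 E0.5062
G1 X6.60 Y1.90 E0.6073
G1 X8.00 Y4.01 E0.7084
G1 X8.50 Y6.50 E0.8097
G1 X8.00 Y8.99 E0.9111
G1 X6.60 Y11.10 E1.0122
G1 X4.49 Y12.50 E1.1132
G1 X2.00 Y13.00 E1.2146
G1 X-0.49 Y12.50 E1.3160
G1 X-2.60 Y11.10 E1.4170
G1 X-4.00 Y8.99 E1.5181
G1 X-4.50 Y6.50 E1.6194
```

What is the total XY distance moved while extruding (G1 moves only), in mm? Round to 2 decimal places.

Sum the Euclidean lengths of each G1 segment: total = 40.58 mm.

40.58 mm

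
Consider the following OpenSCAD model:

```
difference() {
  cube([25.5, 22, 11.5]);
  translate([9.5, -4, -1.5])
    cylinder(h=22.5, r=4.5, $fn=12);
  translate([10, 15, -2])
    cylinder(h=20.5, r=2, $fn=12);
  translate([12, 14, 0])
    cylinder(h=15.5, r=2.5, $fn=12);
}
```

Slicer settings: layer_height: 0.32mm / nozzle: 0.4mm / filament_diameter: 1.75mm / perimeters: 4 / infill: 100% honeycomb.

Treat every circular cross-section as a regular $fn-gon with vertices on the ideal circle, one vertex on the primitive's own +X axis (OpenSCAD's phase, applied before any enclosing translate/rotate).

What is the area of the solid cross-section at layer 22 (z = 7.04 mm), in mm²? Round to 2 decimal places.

535.03 mm²

At z = 7.04 mm: the cube (footprint 25.5×22) is included at this height (area 561.00 mm²); the cylinder at (9.5, -4): section is a regular 12-gon, circumradius r=4.5 (area = (12/2)·4.500²·sin(360°/12) = 60.75 mm²); the r=2 cylinder at (10, 15) contributes a regular 12-gon of circumradius 2 (area = (12/2)·2.000²·sin(360°/12) = 12.00 mm²); the r=2.5 cylinder at (12, 14) contributes a regular 12-gon of circumradius 2.5 (area = (12/2)·2.500²·sin(360°/12) = 18.75 mm²); Subtracting the remaining from the first: starting from the 25.5×22 cube (561.00 mm²), the r=4.5 cylinder at (9.5, -4) partially overlaps it — only the 0.93 mm² overlap (of its 60.75 mm²) is removed, clipping the outline; the r=2 cylinder at (10, 15) lies wholly inside it (removes its full 12.00 mm² and its 12.42 mm outline becomes a hole wall); the r=2.5 cylinder at (12, 14) partially overlaps it — only the 13.03 mm² overlap (of its 18.75 mm²) is removed, clipping the outline — area = 535.03 mm². Overall, the cross-section is one region with 1 hole. Net area = 535.03 mm².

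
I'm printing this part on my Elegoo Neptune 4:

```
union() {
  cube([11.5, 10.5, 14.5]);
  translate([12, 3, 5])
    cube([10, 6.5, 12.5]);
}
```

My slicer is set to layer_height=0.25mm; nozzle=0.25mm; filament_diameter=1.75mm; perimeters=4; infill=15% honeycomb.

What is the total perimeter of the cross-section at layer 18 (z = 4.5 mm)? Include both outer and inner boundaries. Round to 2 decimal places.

At z = 4.5 mm: the cube is present — its section is the full 11.5×10.5 rectangle (perimeter 44.00 mm); the cube at (12, 3) is not intersected at this z (z outside [5, 17.5]); Combining (union): only the 11.5×10.5 cube is present, so the union is just that shape — boundary = 44.00 mm. Overall, the cross-section is a single solid region. Total boundary length (outer) = 44.00 mm.

44.00 mm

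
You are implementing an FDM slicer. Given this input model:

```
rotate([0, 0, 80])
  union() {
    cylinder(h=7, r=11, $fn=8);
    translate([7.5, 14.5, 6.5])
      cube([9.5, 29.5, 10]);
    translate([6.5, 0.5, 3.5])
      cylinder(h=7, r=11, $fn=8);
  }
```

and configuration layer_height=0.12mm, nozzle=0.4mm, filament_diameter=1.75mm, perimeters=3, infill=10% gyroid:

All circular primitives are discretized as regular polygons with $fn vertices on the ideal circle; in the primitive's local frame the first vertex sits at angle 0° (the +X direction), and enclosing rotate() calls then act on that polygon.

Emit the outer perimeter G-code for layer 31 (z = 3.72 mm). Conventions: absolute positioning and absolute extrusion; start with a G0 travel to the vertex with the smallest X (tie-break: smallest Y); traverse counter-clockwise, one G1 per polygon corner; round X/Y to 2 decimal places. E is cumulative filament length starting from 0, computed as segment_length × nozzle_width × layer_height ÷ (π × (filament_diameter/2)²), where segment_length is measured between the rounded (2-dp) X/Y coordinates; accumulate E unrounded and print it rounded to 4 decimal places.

G0 X-10.83 Y1.91 Z3.72
G1 X-9.01 Y-6.31 E0.1680
G1 X-1.91 Y-10.83 E0.3360
G1 X6.31 Y-9.01 E0.5040
G1 X10.83 Y-1.91 E0.6720
G1 X9.93 Y2.16 E0.7551
G1 X11.47 Y4.58 E0.8124
G1 X9.65 Y12.80 E0.9804
G1 X2.55 Y17.32 E1.1484
G1 X-5.67 Y15.50 E1.3164
G1 X-10.20 Y8.40 E1.4844
G1 X-9.29 Y4.33 E1.5677
G1 X-10.83 Y1.91 E1.6249

At z = 3.72 mm: the r=11 cylinder contributes a regular 8-gon of circumradius 11; the cube at (7.5, 14.5) is absent (z outside [6.5, 16.5]); the r=11 cylinder at (6.5, 0.5) contributes a regular 8-gon of circumradius 11; Merging all regions: the regions partially overlap (shared area 207.69 mm²), so overlapping operands fuse into one piece — 1 connected region; (rotated 80° about Z; rotation is an isometry so areas/perimeters/island counts are preserved). The outline is a single polygon with 12 vertices. Extrusion per mm of travel: 0.4 × 0.12 / (π × 0.875²) = 0.019956. Accumulating E over each segment gives final E = 1.6249.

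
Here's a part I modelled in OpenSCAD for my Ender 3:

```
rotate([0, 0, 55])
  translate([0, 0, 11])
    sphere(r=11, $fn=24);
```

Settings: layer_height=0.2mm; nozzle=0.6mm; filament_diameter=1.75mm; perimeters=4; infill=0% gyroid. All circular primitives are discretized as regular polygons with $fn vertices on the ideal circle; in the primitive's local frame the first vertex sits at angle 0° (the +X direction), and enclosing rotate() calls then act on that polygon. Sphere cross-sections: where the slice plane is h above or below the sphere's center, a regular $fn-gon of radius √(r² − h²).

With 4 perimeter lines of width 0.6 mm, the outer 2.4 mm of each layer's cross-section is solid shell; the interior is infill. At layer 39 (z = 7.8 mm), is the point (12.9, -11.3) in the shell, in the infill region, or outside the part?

At z = 7.8 mm: the sphere: section is a regular 24-gon, circumradius = √(r²−h²) = √(11²−3.2²) = 10.524; (whole slice rotated 55° about Z — lengths, areas and connectivity unchanged). Overall, the cross-section is a single solid region. Undo the 55° rotation: the query point maps to (-1.857, -17.048) in the un-rotated model frame. The nearest boundary edge runs (-2.72, -10.17)→(-0.00, -10.52); distance from the point to it = 6.71 mm. The point is not inside any of the regions above, so it lies outside the cross-section (6.71 mm from the nearest boundary).

outside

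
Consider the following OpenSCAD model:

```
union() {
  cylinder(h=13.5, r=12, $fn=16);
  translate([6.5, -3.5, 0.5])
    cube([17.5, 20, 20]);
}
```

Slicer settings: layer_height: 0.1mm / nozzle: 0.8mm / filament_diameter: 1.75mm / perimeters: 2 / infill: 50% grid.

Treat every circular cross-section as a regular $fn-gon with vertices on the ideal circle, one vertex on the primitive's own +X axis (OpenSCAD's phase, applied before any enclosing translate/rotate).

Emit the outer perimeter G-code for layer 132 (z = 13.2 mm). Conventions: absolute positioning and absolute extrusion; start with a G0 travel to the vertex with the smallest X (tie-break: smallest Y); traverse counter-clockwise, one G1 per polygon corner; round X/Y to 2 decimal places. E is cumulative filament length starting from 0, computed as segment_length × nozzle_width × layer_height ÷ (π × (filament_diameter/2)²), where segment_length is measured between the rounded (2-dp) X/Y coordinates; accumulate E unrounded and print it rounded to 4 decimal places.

At z = 13.2 mm: the cylinder: section is a regular 16-gon, circumradius r=12; the cube at (6.5, -3.5) is present — its section is the full 17.5×20 rectangle; Merging all regions: the regions partially overlap (shared area 55.30 mm²), so overlapping operands fuse into one piece — 1 connected region. The outline is a single polygon with 18 vertices. Extrusion per mm of travel: 0.8 × 0.1 / (π × 0.875²) = 0.033260. Accumulating E over each segment gives final E = 3.8748.

G0 X-12.00 Y0.00 Z13.20
G1 X-11.09 Y-4.59 E0.1556
G1 X-8.49 Y-8.49 E0.3115
G1 X-4.59 Y-11.09 E0.4674
G1 X0.00 Y-12.00 E0.6231
G1 X4.59 Y-11.09 E0.7787
G1 X8.49 Y-8.49 E0.9346
G1 X11.09 Y-4.59 E1.0905
G1 X11.30 Y-3.50 E1.1274
G1 X24.00 Y-3.50 E1.5498
G1 X24.00 Y16.50 E2.2150
G1 X6.50 Y16.50 E2.7971
G1 X6.50 Y9.81 E3.0196
G1 X4.59 Y11.09 E3.0961
G1 X0.00 Y12.00 E3.2517
G1 X-4.59 Y11.09 E3.4073
G1 X-8.49 Y8.49 E3.5632
G1 X-11.09 Y4.59 E3.7191
G1 X-12.00 Y0.00 E3.8748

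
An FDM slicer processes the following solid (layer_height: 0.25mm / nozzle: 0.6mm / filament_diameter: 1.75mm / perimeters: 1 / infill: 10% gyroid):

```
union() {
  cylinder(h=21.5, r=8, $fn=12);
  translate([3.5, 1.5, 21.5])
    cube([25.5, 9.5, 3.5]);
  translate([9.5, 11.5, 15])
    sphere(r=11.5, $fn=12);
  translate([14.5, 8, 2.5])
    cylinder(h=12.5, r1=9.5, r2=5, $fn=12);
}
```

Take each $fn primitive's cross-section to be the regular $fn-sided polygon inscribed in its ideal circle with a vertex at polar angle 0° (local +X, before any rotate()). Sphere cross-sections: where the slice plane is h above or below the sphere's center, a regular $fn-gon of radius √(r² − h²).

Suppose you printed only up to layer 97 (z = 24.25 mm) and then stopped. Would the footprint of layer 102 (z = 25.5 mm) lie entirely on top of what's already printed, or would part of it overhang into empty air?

Compare the two slices. At z = 24.25: the cylinder is not intersected at this z (z outside [0, 21.5]); the cube at (3.5, 1.5) is present — its section is the full 25.5×9.5 rectangle (area 242.25 mm²); the r=11.5 sphere at (9.5, 11.5) slices to a regular 12-gon of circumradius 6.833 (√(r²−h²) with h=9.25 from center) (area = (12/2)·6.833²·sin(360°/12) = 140.06 mm²); the cone at (14.5, 8) is not intersected at this z (z outside [2.5, 15]); Merging all regions: the regions partially overlap — summed areas 382.31 mm² minus the doubly-counted overlap 62.35 mm² gives 319.96 mm² — area = 319.96 mm². At z = 25.5: the cylinder is not intersected at this z (z outside [0, 21.5]); the cube at (3.5, 1.5) is absent (z outside [21.5, 25]); the sphere at (9.5, 11.5): section is a regular 12-gon, circumradius = √(r²−h²) = √(11.5²−10.5²) = 4.690 (area = (12/2)·4.690²·sin(360°/12) = 66.00 mm²); the cone at (14.5, 8) is absent (z outside [2.5, 15]); Merging all regions: only the r=11.5 sphere at (9.5, 11.5) is present, so the union is just that shape — area = 66.00 mm². Checking containment: the cross-section at z = 25.5 is a subset of the cross-section at z = 24.25.

entirely on top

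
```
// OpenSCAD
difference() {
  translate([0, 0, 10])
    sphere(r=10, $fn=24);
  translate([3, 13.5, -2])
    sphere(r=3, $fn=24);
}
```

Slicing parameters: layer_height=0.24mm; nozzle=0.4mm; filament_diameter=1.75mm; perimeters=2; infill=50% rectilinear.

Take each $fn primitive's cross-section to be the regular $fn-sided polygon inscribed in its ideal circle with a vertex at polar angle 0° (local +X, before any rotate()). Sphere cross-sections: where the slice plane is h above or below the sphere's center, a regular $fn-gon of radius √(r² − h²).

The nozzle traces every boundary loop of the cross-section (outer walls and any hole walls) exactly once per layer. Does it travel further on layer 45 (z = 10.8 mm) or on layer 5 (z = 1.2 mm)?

Layer 45 (z = 10.8): the sphere: section is a regular 24-gon, circumradius = √(r²−h²) = √(10²−0.8²) = 9.968 (perimeter = 2·24·9.968·sin(180°/24) = 62.45 mm); the sphere at (3, 13.5) is not intersected at this z (|z−center|=12.800 > r=3); After the difference (first − rest): none of the subtracted shapes is present at this height, so the r=10 sphere is unchanged — boundary = 62.45 mm. So its perimeter = 62.45 mm. Layer 5 (z = 1.2): the r=10 sphere slices to a regular 24-gon of circumradius 4.750 (√(r²−h²) with h=8.8 from center) (perimeter = 2·24·4.750·sin(180°/24) = 29.76 mm); the sphere at (3, 13.5) is not intersected at this z (|z−center|=3.200 > r=3); Taking the first minus the rest: none of the subtracted shapes is present at this height, so the r=10 sphere is unchanged — boundary = 29.76 mm. So its perimeter = 29.76 mm. Layer 45 is larger (62.45 vs 29.76 mm).

layer 45 (z = 10.8 mm)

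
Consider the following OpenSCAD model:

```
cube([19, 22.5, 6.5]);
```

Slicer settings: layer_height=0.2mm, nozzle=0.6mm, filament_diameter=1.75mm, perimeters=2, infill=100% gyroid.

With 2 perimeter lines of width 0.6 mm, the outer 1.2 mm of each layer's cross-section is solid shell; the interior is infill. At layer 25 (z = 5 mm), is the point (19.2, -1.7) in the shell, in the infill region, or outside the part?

At z = 5 mm: the 19×22.5 cube contributes its full rectangle. Overall, the cross-section is a single solid region. The nearest boundary edge runs (0.00, 0.00)→(19.00, 0.00); distance from the point to it = 1.71 mm. The point is not inside any of the regions above, so it lies outside the cross-section (1.71 mm from the nearest boundary).

outside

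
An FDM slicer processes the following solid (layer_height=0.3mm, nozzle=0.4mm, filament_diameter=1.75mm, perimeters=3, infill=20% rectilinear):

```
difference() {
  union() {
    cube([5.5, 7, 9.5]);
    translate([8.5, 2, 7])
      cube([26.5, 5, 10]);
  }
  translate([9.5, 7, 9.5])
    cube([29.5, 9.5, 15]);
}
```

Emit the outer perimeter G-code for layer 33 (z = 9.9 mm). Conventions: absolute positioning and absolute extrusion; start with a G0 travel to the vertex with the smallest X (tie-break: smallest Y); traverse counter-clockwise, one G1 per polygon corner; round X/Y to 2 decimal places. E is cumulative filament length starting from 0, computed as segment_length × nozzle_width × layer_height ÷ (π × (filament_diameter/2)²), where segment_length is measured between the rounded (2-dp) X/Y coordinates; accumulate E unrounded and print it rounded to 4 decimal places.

At z = 9.9 mm: the cube is absent (z outside [0, 9.5]); the 26.5×5 cube at (8.5, 2) contributes its full rectangle; Combining (union): only the 26.5×5 cube at (8.5, 2) is present, so the union is just that shape — 1 connected region; the cube at (9.5, 7) is present — its section is the full 29.5×9.5 rectangle; Taking the first minus the rest: starting from that combined region, the 29.5×9.5 cube at (9.5, 7) misses the remaining region (no effect) — 1 connected region. The outline is a single polygon with 4 vertices. Extrusion per mm of travel: 0.4 × 0.3 / (π × 0.875²) = 0.049890. Accumulating E over each segment gives final E = 3.1431.

G0 X8.50 Y2.00 Z9.90
G1 X35.00 Y2.00 E1.3221
G1 X35.00 Y7.00 E1.5715
G1 X8.50 Y7.00 E2.8936
G1 X8.50 Y2.00 E3.1431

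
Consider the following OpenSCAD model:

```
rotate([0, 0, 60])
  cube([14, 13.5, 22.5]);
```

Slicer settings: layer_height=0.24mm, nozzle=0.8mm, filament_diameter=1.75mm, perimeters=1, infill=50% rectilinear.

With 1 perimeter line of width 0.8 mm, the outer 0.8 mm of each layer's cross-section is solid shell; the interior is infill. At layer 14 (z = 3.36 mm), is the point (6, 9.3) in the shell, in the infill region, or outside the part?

At z = 3.36 mm: the cube (footprint 14×13.5) is included at this height; (rotated 60° about Z; rotation is an isometry so areas/perimeters/island counts are preserved). Overall, the cross-section is a single solid region. Undo the 60° rotation: the query point maps to (11.054, -0.546) in the un-rotated model frame. The nearest boundary edge runs (0.00, 0.00)→(14.00, 0.00); distance from the point to it = 0.55 mm. The point is not inside any of the regions above, so it lies outside the cross-section (0.55 mm from the nearest boundary).

outside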